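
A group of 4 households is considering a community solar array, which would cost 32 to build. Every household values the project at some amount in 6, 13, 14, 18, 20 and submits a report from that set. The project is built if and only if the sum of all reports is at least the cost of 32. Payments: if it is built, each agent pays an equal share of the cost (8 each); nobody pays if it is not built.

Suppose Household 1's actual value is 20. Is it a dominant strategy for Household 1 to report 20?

Yes

Check each profile of the others' reports and compare truth against every alternative report.
Others report (6, 6, 6): truth gives 12, best alternative gives 12.
Others report (6, 6, 13): truth gives 12, best alternative gives 12.
Others report (6, 6, 14): truth gives 12, best alternative gives 12.
Others report (6, 6, 18): truth gives 12, best alternative gives 12.
Others report (6, 6, 20): truth gives 12, best alternative gives 12.
Others report (6, 13, 6): truth gives 12, best alternative gives 12.
(Remaining 119 profiles checked similarly; truth is weakly best in each.)
In every case the truthful report is at least as good as any alternative, so it is a dominant strategy.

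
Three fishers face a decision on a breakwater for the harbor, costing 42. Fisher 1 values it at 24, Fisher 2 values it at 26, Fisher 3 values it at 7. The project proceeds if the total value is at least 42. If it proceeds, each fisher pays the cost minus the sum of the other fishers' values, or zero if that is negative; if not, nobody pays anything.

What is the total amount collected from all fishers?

20

Total value 57 ≥ cost 42, so it is built.
Fisher 1: others sum to 33; max(0, 42 - 33) = 9.
Fisher 2: others sum to 31; max(0, 42 - 31) = 11.
Fisher 3: others sum to 50; max(0, 42 - 50) = 0.
Total collected = 9 + 11 + 0 = 20.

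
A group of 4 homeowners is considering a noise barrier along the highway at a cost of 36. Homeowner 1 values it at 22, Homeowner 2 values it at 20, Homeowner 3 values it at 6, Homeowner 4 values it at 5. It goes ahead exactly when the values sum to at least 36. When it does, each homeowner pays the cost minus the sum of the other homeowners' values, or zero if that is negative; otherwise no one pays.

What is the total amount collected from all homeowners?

Total value 53 ≥ cost 36, so it is built.
Homeowner 1: others sum to 31; max(0, 36 - 31) = 5.
Homeowner 2: others sum to 33; max(0, 36 - 33) = 3.
Homeowner 3: others sum to 47; max(0, 36 - 47) = 0.
Homeowner 4: others sum to 48; max(0, 36 - 48) = 0.
Total collected = 5 + 3 + 0 + 0 = 8.

8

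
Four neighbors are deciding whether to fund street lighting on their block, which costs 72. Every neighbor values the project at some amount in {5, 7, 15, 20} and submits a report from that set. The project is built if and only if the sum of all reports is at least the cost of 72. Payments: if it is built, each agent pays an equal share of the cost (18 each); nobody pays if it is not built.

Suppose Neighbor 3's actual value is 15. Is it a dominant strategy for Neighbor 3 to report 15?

Consider the case where Neighbor 1 reports 20, Neighbor 2 reports 20 and Neighbor 4 reports 20.
Truthful report 15: project built, pays 18, utility 15 - 18 = -3.
Report 5 instead: project not built, utility 0.
Since 0 > -3, reporting 5 is strictly better here, so truthful reporting is not dominant.

No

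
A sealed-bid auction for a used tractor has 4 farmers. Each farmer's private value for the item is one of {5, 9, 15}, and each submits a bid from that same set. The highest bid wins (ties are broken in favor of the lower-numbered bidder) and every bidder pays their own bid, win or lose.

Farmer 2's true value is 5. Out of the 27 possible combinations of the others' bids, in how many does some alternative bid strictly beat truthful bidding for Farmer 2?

Others bid (5, 5, 5): truth gives -5; bid 9 gives -4 > -5. Violating.
Others bid (5, 5, 9): truth gives -5; bid 9 gives -4 > -5. Violating.
Others bid (5, 9, 5): truth gives -5; bid 9 gives -4 > -5. Violating.
Others bid (5, 9, 9): truth gives -5; bid 9 gives -4 > -5. Violating.
Others bid (5, 5, 15): truth gives -5; no alternative beats it.
Others bid (5, 9, 15): truth gives -5; no alternative beats it.
(Checking all 27 profiles: 4 have a profitable deviation, 23 do not.)

4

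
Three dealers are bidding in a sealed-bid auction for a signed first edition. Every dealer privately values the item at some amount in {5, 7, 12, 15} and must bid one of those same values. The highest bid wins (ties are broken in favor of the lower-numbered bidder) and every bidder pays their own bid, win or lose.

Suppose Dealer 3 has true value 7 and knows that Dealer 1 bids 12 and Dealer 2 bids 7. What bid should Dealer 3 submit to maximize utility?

Bid 5: loses but pays 5, utility -5.
Bid 7: loses but pays 7, utility -7.
Bid 12: loses but pays 12, utility -12.
Bid 15: wins, pays 15, utility 7 - 15 = -8.
The best choice is 5 with utility -5.

5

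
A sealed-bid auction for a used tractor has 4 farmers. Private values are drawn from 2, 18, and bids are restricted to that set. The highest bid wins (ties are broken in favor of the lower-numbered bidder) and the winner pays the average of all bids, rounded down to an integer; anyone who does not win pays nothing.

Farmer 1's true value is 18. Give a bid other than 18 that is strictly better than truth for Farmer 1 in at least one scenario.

Suppose Farmer 2 bids 2, Farmer 3 bids 2 and Farmer 4 bids 2.
Bid 18: wins, pays 6, utility 18 - 6 = 12.
Bid 2: wins, pays 2, utility 18 - 2 = 16.
So bidding 2 beats truth here (16 > 12).

2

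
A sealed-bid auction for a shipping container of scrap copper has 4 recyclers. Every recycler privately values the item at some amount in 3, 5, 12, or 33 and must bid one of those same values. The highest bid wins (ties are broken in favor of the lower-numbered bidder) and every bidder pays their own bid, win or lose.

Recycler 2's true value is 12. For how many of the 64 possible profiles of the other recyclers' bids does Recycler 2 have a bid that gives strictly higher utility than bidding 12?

Others bid (3, 3, 3): truth gives 0; bid 5 gives 7 > 0. Violating.
Others bid (3, 3, 5): truth gives 0; bid 5 gives 7 > 0. Violating.
Others bid (3, 3, 33): truth gives -12; bid 3 gives -3 > -12. Violating.
Others bid (3, 5, 3): truth gives 0; bid 5 gives 7 > 0. Violating.
Others bid (3, 3, 12): truth gives 0; no alternative beats it.
Others bid (3, 5, 12): truth gives 0; no alternative beats it.
(Checking all 64 profiles: 50 have a profitable deviation, 14 do not.)

50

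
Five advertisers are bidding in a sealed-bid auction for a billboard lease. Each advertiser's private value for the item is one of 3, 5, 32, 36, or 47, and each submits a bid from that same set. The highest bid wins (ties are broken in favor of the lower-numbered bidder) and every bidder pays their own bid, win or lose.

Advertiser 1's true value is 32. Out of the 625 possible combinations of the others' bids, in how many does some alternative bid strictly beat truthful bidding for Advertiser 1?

Others bid (3, 3, 3, 3): truth gives 0; bid 3 gives 29 > 0. Violating.
Others bid (3, 3, 3, 5): truth gives 0; bid 5 gives 27 > 0. Violating.
Others bid (3, 3, 3, 36): truth gives -32; bid 3 gives -3 > -32. Violating.
Others bid (3, 3, 3, 47): truth gives -32; bid 3 gives -3 > -32. Violating.
Others bid (3, 3, 3, 32): truth gives 0; no alternative beats it.
Others bid (3, 3, 5, 32): truth gives 0; no alternative beats it.
(Checking all 625 profiles: 560 have a profitable deviation, 65 do not.)

560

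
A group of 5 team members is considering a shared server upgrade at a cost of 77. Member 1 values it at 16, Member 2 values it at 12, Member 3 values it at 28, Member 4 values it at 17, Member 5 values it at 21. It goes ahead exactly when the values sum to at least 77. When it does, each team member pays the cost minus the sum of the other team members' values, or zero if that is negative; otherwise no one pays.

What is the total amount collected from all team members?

15

Total value 94 ≥ cost 77, so it is built.
Member 1: others sum to 78; max(0, 77 - 78) = 0.
Member 2: others sum to 82; max(0, 77 - 82) = 0.
Member 3: others sum to 66; max(0, 77 - 66) = 11.
Member 4: others sum to 77; max(0, 77 - 77) = 0.
Member 5: others sum to 73; max(0, 77 - 73) = 4.
Total collected = 0 + 0 + 11 + 0 + 4 = 15.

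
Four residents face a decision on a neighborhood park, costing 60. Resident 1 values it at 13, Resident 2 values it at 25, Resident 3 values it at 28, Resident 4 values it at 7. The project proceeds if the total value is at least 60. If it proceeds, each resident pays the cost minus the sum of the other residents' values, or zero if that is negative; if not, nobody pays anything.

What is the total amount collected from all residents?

27

Total value 73 ≥ cost 60, so it is built.
Resident 1: others sum to 60; max(0, 60 - 60) = 0.
Resident 2: others sum to 48; max(0, 60 - 48) = 12.
Resident 3: others sum to 45; max(0, 60 - 45) = 15.
Resident 4: others sum to 66; max(0, 60 - 66) = 0.
Total collected = 0 + 12 + 15 + 0 = 27.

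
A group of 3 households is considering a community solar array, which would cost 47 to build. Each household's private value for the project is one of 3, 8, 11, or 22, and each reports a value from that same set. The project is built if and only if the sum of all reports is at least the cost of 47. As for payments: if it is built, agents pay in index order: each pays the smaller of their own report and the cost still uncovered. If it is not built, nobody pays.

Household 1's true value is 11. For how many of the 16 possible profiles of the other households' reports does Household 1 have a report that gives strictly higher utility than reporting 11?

1

Others report (22, 22): truth gives 0; report 3 gives 8 > 0. Violating.
Others report (3, 3): truth gives 0; no alternative beats it.
Others report (3, 8): truth gives 0; no alternative beats it.
(Checking all 16 profiles: 1 has a profitable deviation, 15 do not.)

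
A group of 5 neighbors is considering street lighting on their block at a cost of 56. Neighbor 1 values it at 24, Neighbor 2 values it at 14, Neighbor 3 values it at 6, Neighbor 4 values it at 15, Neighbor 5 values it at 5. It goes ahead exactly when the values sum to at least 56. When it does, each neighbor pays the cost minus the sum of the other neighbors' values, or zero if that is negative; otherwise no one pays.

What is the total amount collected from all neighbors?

Total value 64 ≥ cost 56, so it is built.
Neighbor 1: others sum to 40; max(0, 56 - 40) = 16.
Neighbor 2: others sum to 50; max(0, 56 - 50) = 6.
Neighbor 3: others sum to 58; max(0, 56 - 58) = 0.
Neighbor 4: others sum to 49; max(0, 56 - 49) = 7.
Neighbor 5: others sum to 59; max(0, 56 - 59) = 0.
Total collected = 16 + 6 + 0 + 7 + 0 = 29.

29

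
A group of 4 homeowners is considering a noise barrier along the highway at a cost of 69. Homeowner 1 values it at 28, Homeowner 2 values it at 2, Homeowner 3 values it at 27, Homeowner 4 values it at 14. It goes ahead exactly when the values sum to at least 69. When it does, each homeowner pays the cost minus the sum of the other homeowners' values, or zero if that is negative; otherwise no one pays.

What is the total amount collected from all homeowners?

Total value 71 ≥ cost 69, so it is built.
Homeowner 1: others sum to 43; max(0, 69 - 43) = 26.
Homeowner 2: others sum to 69; max(0, 69 - 69) = 0.
Homeowner 3: others sum to 44; max(0, 69 - 44) = 25.
Homeowner 4: others sum to 57; max(0, 69 - 57) = 12.
Total collected = 26 + 0 + 25 + 12 = 63.

63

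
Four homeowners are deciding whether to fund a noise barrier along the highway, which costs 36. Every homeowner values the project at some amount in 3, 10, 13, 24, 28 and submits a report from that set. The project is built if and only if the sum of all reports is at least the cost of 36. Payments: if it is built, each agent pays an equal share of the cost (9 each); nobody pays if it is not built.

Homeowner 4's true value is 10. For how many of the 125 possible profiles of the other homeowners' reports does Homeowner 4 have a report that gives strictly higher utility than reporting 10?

Others report (3, 3, 3): truth gives 0; report 28 gives 1 > 0. Violating.
Others report (3, 3, 10): truth gives 0; report 24 gives 1 > 0. Violating.
Others report (3, 3, 13): truth gives 0; report 24 gives 1 > 0. Violating.
Others report (3, 10, 3): truth gives 0; report 24 gives 1 > 0. Violating.
Others report (3, 3, 24): truth gives 1; no alternative beats it.
Others report (3, 3, 28): truth gives 1; no alternative beats it.
(Checking all 125 profiles: 10 have a profitable deviation, 115 do not.)

10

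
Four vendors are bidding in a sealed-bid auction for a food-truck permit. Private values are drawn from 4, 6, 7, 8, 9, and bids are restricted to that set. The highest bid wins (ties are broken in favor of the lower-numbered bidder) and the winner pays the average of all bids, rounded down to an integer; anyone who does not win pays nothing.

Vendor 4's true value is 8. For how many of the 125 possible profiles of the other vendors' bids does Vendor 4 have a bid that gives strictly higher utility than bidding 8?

37

Others bid (4, 4, 4): truth gives 3; bid 6 gives 4 > 3. Violating.
Others bid (4, 4, 8): truth gives 0; bid 9 gives 2 > 0. Violating.
Others bid (4, 6, 6): truth gives 2; bid 7 gives 3 > 2. Violating.
Others bid (4, 6, 8): truth gives 0; bid 9 gives 2 > 0. Violating.
Others bid (4, 4, 6): truth gives 3; no alternative beats it.
Others bid (4, 4, 7): truth gives 3; no alternative beats it.
(Checking all 125 profiles: 37 have a profitable deviation, 88 do not.)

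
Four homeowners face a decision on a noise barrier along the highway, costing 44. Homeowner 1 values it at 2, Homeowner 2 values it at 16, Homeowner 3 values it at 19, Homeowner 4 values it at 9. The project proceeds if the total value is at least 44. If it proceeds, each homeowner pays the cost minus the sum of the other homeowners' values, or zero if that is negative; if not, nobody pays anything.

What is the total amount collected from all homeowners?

38

Total value 46 ≥ cost 44, so it is built.
Homeowner 1: others sum to 44; max(0, 44 - 44) = 0.
Homeowner 2: others sum to 30; max(0, 44 - 30) = 14.
Homeowner 3: others sum to 27; max(0, 44 - 27) = 17.
Homeowner 4: others sum to 37; max(0, 44 - 37) = 7.
Total collected = 0 + 14 + 17 + 7 = 38.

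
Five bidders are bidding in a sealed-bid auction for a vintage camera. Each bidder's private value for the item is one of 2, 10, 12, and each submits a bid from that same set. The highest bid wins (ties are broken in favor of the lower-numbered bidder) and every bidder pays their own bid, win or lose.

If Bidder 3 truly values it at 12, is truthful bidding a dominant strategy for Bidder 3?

Consider the case where Bidder 1 bids 2, Bidder 2 bids 2, Bidder 4 bids 2 and Bidder 5 bids 2.
Truthful bid 12: wins, pays 12, utility 12 - 12 = 0.
Bid 10 instead: wins, pays 10, utility 12 - 10 = 2.
Since 2 > 0, bidding 10 is strictly better here, so truthful bidding is not dominant.

No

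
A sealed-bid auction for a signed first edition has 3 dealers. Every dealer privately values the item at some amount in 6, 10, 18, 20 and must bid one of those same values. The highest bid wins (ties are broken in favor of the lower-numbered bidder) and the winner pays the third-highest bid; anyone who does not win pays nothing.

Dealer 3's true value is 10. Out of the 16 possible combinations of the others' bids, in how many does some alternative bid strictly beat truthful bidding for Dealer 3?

4

Others bid (6, 10): truth gives 0; bid 18 gives 4 > 0. Violating.
Others bid (6, 18): truth gives 0; bid 20 gives 4 > 0. Violating.
Others bid (10, 6): truth gives 0; bid 18 gives 4 > 0. Violating.
Others bid (18, 6): truth gives 0; bid 20 gives 4 > 0. Violating.
Others bid (6, 6): truth gives 4; no alternative beats it.
Others bid (6, 20): truth gives 0; no alternative beats it.
(Checking all 16 profiles: 4 have a profitable deviation, 12 do not.)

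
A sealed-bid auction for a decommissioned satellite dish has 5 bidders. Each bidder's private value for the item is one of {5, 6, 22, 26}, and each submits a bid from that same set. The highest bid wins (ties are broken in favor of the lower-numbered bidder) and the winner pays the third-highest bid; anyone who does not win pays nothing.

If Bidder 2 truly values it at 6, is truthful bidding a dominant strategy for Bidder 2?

No

Consider the case where Bidder 1 bids 5, Bidder 3 bids 5, Bidder 4 bids 5 and Bidder 5 bids 22.
Truthful bid 6: loses, pays 0, utility 0.
Bid 22 instead: wins, pays 5, utility 6 - 5 = 1.
Since 1 > 0, bidding 22 is strictly better here, so truthful bidding is not dominant.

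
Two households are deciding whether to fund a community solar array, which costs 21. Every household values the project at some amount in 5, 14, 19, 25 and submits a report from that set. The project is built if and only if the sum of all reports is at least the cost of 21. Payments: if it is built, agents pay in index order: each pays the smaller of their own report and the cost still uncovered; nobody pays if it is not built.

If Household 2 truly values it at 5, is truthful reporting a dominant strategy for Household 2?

Yes

Check each profile of the others' reports and compare truth against every alternative report.
Others report (14): truth gives 0, best alternative gives -2.
Others report (25): truth gives 5, best alternative gives 5.
Others report (19): truth gives 3, best alternative gives 3.
Others report (5): truth gives 0, best alternative gives 0.
In every case the truthful report is at least as good as any alternative, so it is a dominant strategy.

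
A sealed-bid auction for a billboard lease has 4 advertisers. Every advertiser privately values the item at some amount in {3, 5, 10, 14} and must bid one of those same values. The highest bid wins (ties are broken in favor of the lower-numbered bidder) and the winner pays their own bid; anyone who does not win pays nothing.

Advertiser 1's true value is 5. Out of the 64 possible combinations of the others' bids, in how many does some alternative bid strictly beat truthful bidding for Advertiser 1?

Others bid (3, 3, 3): truth gives 0; bid 3 gives 2 > 0. Violating.
Others bid (3, 3, 5): truth gives 0; no alternative beats it.
Others bid (3, 3, 10): truth gives 0; no alternative beats it.
(Checking all 64 profiles: 1 has a profitable deviation, 63 do not.)

1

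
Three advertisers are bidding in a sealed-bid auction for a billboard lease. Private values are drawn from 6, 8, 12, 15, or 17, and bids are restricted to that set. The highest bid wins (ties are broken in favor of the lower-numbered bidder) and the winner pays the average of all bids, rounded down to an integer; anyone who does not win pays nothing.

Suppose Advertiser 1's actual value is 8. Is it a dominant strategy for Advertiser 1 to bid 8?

Yes

Check each profile of the others' bids and compare truth against every alternative bid.
Others bid (6, 8): truth gives 1, best alternative gives 0.
Others bid (8, 6): truth gives 1, best alternative gives 0.
Others bid (6, 6): truth gives 2, best alternative gives 2.
Others bid (6, 12): truth gives 0, best alternative gives 0.
Others bid (6, 15): truth gives 0, best alternative gives 0.
Others bid (6, 17): truth gives 0, best alternative gives 0.
(Remaining 19 profiles checked similarly; truth is weakly best in each.)
In every case the truthful bid is at least as good as any alternative, so it is a dominant strategy.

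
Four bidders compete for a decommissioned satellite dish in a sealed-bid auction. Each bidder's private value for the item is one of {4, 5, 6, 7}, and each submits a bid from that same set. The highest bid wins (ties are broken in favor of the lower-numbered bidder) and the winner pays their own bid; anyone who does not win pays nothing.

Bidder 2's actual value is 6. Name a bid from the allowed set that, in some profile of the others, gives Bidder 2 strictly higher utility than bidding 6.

5

Suppose Bidder 1 bids 4, Bidder 3 bids 4 and Bidder 4 bids 4.
Bid 6: wins, pays 6, utility 6 - 6 = 0.
Bid 5: wins, pays 5, utility 6 - 5 = 1.
So bidding 5 beats truth here (1 > 0).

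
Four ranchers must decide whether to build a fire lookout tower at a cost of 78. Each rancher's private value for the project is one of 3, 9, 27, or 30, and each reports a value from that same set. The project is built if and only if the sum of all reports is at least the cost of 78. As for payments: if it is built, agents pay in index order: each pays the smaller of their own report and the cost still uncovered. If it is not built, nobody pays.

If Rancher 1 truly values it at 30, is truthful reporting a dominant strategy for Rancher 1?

Consider the case where Rancher 2 reports 3, Rancher 3 reports 27 and Rancher 4 reports 27.
Truthful report 30: project built, pays 30, utility 30 - 30 = 0.
Report 27 instead: project built, pays 27, utility 30 - 27 = 3.
Since 3 > 0, reporting 27 is strictly better here, so truthful reporting is not dominant.

No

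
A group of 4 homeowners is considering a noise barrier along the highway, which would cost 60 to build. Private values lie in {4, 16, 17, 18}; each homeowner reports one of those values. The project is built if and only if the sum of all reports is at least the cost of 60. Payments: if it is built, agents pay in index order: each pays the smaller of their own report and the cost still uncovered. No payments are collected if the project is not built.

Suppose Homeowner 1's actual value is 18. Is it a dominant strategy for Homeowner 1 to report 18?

Consider the case where Homeowner 2 reports 16, Homeowner 3 reports 16 and Homeowner 4 reports 16.
Truthful report 18: project built, pays 18, utility 18 - 18 = 0.
Report 16 instead: project built, pays 16, utility 18 - 16 = 2.
Since 2 > 0, reporting 16 is strictly better here, so truthful reporting is not dominant.

No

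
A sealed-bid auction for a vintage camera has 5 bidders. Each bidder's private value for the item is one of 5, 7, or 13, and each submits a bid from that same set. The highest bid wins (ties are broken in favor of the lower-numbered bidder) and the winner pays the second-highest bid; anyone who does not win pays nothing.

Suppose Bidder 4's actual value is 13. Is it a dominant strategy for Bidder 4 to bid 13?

Yes

Check each profile of the others' bids and compare truth against every alternative bid.
Others bid (5, 5, 7, 5): truth gives 6, best alternative gives 0.
Others bid (5, 5, 7, 7): truth gives 6, best alternative gives 0.
Others bid (5, 7, 5, 5): truth gives 6, best alternative gives 0.
Others bid (5, 7, 5, 7): truth gives 6, best alternative gives 0.
Others bid (5, 7, 7, 5): truth gives 6, best alternative gives 0.
Others bid (5, 7, 7, 7): truth gives 6, best alternative gives 0.
(Remaining 75 profiles checked similarly; truth is weakly best in each.)
In every case the truthful bid is at least as good as any alternative, so it is a dominant strategy.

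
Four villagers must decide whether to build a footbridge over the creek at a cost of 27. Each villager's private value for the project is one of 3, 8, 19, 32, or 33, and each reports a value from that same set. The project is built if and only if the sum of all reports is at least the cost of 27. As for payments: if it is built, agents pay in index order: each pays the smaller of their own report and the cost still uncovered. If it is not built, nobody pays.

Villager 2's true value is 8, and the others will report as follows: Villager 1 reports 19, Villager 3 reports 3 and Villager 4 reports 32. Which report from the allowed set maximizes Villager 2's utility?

Report 3: project built, pays 3, utility 8 - 3 = 5.
Report 8: project built, pays 8, utility 8 - 8 = 0.
Report 19: project built, pays 8, utility 8 - 8 = 0.
Report 32: project built, pays 8, utility 8 - 8 = 0.
Report 33: project built, pays 8, utility 8 - 8 = 0.
The best choice is 3 with utility 5.

3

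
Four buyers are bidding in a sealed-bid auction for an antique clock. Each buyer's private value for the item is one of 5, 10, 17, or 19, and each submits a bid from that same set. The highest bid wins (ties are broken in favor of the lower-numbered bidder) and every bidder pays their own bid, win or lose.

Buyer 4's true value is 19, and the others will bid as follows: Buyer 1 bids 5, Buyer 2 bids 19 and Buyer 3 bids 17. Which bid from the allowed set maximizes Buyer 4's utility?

5

Bid 5: loses but pays 5, utility -5.
Bid 10: loses but pays 10, utility -10.
Bid 17: loses but pays 17, utility -17.
Bid 19: loses but pays 19, utility -19.
The best choice is 5 with utility -5.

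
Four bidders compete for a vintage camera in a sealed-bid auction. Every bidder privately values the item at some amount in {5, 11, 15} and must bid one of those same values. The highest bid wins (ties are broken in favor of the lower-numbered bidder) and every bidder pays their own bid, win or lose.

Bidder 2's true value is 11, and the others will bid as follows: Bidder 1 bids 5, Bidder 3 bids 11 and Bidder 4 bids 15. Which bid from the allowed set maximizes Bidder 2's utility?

Bid 5: loses but pays 5, utility -5.
Bid 11: loses but pays 11, utility -11.
Bid 15: wins, pays 15, utility 11 - 15 = -4.
The best choice is 15 with utility -4.

15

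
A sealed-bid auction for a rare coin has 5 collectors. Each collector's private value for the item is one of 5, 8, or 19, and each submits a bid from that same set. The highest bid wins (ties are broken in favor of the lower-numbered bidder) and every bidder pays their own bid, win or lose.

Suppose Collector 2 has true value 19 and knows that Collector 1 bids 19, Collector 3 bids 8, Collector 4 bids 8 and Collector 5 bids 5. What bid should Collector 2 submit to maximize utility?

5

Bid 5: loses but pays 5, utility -5.
Bid 8: loses but pays 8, utility -8.
Bid 19: loses but pays 19, utility -19.
The best choice is 5 with utility -5.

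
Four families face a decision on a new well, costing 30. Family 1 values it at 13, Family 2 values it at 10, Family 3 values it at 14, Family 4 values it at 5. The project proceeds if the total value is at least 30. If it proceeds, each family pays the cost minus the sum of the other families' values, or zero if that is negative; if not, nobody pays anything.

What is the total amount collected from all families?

3

Total value 42 ≥ cost 30, so it is built.
Family 1: others sum to 29; max(0, 30 - 29) = 1.
Family 2: others sum to 32; max(0, 30 - 32) = 0.
Family 3: others sum to 28; max(0, 30 - 28) = 2.
Family 4: others sum to 37; max(0, 30 - 37) = 0.
Total collected = 1 + 0 + 2 + 0 = 3.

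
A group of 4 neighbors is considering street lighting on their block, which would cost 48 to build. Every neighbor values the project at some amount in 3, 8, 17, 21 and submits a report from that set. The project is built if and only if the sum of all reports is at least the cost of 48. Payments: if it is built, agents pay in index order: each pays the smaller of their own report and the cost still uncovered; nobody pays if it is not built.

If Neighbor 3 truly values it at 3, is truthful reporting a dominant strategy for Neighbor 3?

Check each profile of the others' reports and compare truth against every alternative report.
Others report (3, 17, 21): truth gives 0, best alternative gives -5.
Others report (3, 21, 17): truth gives 0, best alternative gives -5.
Others report (3, 21, 21): truth gives 0, best alternative gives -5.
Others report (8, 17, 17): truth gives 0, best alternative gives -5.
Others report (8, 17, 21): truth gives 0, best alternative gives -5.
Others report (8, 21, 17): truth gives 0, best alternative gives -5.
(Remaining 58 profiles checked similarly; truth is weakly best in each.)
In every case the truthful report is at least as good as any alternative, so it is a dominant strategy.

Yes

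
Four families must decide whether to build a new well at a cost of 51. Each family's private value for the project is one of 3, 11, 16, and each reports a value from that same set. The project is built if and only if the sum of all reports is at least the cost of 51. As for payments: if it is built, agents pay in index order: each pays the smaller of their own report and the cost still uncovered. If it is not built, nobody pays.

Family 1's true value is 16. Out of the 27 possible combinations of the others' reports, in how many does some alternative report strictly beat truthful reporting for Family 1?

4

Others report (11, 16, 16): truth gives 0; report 11 gives 5 > 0. Violating.
Others report (16, 11, 16): truth gives 0; report 11 gives 5 > 0. Violating.
Others report (16, 16, 11): truth gives 0; report 11 gives 5 > 0. Violating.
Others report (16, 16, 16): truth gives 0; report 3 gives 13 > 0. Violating.
Others report (3, 3, 3): truth gives 0; no alternative beats it.
Others report (3, 3, 11): truth gives 0; no alternative beats it.
(Checking all 27 profiles: 4 have a profitable deviation, 23 do not.)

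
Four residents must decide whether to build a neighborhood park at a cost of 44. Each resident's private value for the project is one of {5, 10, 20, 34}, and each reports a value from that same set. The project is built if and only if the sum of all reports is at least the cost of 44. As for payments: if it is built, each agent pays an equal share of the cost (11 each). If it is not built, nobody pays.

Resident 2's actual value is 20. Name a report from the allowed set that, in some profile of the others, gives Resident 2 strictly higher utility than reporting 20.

34

Suppose Resident 1 reports 5, Resident 3 reports 5 and Resident 4 reports 5.
Report 20: project not built, utility 0.
Report 34: project built, pays 11, utility 20 - 11 = 9.
So reporting 34 beats truth here (9 > 0).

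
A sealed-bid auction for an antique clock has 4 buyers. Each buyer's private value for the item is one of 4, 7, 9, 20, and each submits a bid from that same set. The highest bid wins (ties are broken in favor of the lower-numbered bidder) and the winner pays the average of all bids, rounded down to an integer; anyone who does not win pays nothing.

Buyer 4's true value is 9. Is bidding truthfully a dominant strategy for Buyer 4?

Consider the case where Buyer 1 bids 4, Buyer 2 bids 4 and Buyer 3 bids 4.
Truthful bid 9: wins, pays 5, utility 9 - 5 = 4.
Bid 7 instead: wins, pays 4, utility 9 - 4 = 5.
Since 5 > 4, bidding 7 is strictly better here, so truthful bidding is not dominant.

No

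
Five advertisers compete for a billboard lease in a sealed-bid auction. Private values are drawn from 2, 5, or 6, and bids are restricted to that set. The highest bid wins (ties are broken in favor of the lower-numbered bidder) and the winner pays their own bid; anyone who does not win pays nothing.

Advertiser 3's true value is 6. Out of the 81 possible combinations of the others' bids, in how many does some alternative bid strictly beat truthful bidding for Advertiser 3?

4

Others bid (2, 2, 2, 2): truth gives 0; bid 5 gives 1 > 0. Violating.
Others bid (2, 2, 2, 5): truth gives 0; bid 5 gives 1 > 0. Violating.
Others bid (2, 2, 5, 2): truth gives 0; bid 5 gives 1 > 0. Violating.
Others bid (2, 2, 5, 5): truth gives 0; bid 5 gives 1 > 0. Violating.
Others bid (2, 2, 2, 6): truth gives 0; no alternative beats it.
Others bid (2, 2, 5, 6): truth gives 0; no alternative beats it.
(Checking all 81 profiles: 4 have a profitable deviation, 77 do not.)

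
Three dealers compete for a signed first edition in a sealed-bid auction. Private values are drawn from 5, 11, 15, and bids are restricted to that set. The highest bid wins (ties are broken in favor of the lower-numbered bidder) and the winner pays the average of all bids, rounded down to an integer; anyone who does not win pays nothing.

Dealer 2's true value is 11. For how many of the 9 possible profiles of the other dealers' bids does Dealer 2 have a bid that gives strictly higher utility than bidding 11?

Others bid (11, 5): truth gives 0; bid 15 gives 1 > 0. Violating.
Others bid (5, 5): truth gives 4; no alternative beats it.
Others bid (5, 11): truth gives 2; no alternative beats it.
(Checking all 9 profiles: 1 has a profitable deviation, 8 do not.)

1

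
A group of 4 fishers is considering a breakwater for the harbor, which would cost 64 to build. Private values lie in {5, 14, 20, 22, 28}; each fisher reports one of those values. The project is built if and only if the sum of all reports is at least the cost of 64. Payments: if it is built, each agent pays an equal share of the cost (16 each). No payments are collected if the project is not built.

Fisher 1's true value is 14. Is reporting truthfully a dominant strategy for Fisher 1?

No

Consider the case where Fisher 2 reports 5, Fisher 3 reports 20 and Fisher 4 reports 28.
Truthful report 14: project built, pays 16, utility 14 - 16 = -2.
Report 5 instead: project not built, utility 0.
Since 0 > -2, reporting 5 is strictly better here, so truthful reporting is not dominant.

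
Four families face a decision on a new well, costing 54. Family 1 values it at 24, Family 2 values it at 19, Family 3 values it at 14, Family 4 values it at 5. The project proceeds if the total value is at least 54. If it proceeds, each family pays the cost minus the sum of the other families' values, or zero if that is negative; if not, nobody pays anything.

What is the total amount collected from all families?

33

Total value 62 ≥ cost 54, so it is built.
Family 1: others sum to 38; max(0, 54 - 38) = 16.
Family 2: others sum to 43; max(0, 54 - 43) = 11.
Family 3: others sum to 48; max(0, 54 - 48) = 6.
Family 4: others sum to 57; max(0, 54 - 57) = 0.
Total collected = 16 + 11 + 6 + 0 = 33.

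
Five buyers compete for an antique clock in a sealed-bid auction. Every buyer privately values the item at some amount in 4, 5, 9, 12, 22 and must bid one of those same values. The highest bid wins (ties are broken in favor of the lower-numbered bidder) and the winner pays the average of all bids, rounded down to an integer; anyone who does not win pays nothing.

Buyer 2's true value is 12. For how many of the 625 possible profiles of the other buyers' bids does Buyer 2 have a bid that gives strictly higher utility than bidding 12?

Others bid (4, 4, 4, 4): truth gives 7; bid 5 gives 8 > 7. Violating.
Others bid (4, 4, 4, 5): truth gives 7; bid 5 gives 8 > 7. Violating.
Others bid (4, 4, 4, 22): truth gives 0; bid 22 gives 1 > 0. Violating.
Others bid (4, 4, 5, 4): truth gives 7; bid 5 gives 8 > 7. Violating.
Others bid (4, 4, 4, 9): truth gives 6; no alternative beats it.
Others bid (4, 4, 4, 12): truth gives 5; no alternative beats it.
(Checking all 625 profiles: 98 have a profitable deviation, 527 do not.)

98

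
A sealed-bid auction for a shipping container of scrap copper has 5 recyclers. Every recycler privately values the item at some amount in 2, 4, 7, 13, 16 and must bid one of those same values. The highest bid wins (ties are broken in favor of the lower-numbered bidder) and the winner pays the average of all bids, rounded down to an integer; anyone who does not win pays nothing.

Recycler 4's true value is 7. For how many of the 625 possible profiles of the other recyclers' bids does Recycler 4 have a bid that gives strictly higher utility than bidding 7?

Others bid (2, 2, 2, 2): truth gives 4; bid 4 gives 5 > 4. Violating.
Others bid (2, 2, 2, 4): truth gives 4; bid 4 gives 5 > 4. Violating.
Others bid (2, 2, 2, 13): truth gives 0; bid 13 gives 1 > 0. Violating.
Others bid (2, 2, 4, 13): truth gives 0; bid 13 gives 1 > 0. Violating.
Others bid (2, 2, 2, 7): truth gives 3; no alternative beats it.
Others bid (2, 2, 2, 16): truth gives 0; no alternative beats it.
(Checking all 625 profiles: 48 have a profitable deviation, 577 do not.)

48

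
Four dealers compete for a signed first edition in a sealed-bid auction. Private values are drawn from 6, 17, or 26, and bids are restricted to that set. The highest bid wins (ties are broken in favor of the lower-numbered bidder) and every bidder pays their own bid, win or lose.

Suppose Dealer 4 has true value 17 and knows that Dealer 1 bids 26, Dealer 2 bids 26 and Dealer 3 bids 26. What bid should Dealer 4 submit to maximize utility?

Bid 6: loses but pays 6, utility -6.
Bid 17: loses but pays 17, utility -17.
Bid 26: loses but pays 26, utility -26.
The best choice is 6 with utility -6.

6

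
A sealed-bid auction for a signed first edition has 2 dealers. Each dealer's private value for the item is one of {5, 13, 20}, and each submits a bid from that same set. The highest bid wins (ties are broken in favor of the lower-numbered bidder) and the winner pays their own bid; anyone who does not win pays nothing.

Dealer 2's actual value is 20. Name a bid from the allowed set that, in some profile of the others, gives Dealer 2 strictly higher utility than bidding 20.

13

Suppose Dealer 1 bids 5.
Bid 20: wins, pays 20, utility 20 - 20 = 0.
Bid 13: wins, pays 13, utility 20 - 13 = 7.
So bidding 13 beats truth here (7 > 0).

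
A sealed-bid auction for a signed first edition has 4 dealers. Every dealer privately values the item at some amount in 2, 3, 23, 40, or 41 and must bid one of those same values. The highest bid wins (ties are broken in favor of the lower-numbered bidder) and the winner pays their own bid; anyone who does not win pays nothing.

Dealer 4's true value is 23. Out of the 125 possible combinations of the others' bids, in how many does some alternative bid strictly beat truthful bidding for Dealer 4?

Others bid (2, 2, 2): truth gives 0; bid 3 gives 20 > 0. Violating.
Others bid (2, 2, 3): truth gives 0; no alternative beats it.
Others bid (2, 2, 23): truth gives 0; no alternative beats it.
(Checking all 125 profiles: 1 has a profitable deviation, 124 do not.)

1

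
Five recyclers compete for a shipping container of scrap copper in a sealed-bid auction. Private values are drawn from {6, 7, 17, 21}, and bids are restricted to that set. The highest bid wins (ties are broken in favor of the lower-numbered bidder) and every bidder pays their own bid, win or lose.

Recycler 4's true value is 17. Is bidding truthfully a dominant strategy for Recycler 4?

No

Consider the case where Recycler 1 bids 6, Recycler 2 bids 6, Recycler 3 bids 6 and Recycler 5 bids 6.
Truthful bid 17: wins, pays 17, utility 17 - 17 = 0.
Bid 7 instead: wins, pays 7, utility 17 - 7 = 10.
Since 10 > 0, bidding 7 is strictly better here, so truthful bidding is not dominant.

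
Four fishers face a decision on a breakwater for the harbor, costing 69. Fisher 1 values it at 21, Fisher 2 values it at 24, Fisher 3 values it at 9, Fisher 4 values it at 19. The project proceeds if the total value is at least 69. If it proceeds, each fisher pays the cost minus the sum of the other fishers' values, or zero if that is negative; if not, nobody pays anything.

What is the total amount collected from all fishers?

Total value 73 ≥ cost 69, so it is built.
Fisher 1: others sum to 52; max(0, 69 - 52) = 17.
Fisher 2: others sum to 49; max(0, 69 - 49) = 20.
Fisher 3: others sum to 64; max(0, 69 - 64) = 5.
Fisher 4: others sum to 54; max(0, 69 - 54) = 15.
Total collected = 17 + 20 + 5 + 15 = 57.

57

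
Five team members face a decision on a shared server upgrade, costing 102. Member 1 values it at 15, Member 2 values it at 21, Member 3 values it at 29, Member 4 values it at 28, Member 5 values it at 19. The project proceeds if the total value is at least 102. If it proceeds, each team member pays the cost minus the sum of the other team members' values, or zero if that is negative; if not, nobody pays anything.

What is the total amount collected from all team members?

Total value 112 ≥ cost 102, so it is built.
Member 1: others sum to 97; max(0, 102 - 97) = 5.
Member 2: others sum to 91; max(0, 102 - 91) = 11.
Member 3: others sum to 83; max(0, 102 - 83) = 19.
Member 4: others sum to 84; max(0, 102 - 84) = 18.
Member 5: others sum to 93; max(0, 102 - 93) = 9.
Total collected = 5 + 11 + 19 + 18 + 9 = 62.

62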